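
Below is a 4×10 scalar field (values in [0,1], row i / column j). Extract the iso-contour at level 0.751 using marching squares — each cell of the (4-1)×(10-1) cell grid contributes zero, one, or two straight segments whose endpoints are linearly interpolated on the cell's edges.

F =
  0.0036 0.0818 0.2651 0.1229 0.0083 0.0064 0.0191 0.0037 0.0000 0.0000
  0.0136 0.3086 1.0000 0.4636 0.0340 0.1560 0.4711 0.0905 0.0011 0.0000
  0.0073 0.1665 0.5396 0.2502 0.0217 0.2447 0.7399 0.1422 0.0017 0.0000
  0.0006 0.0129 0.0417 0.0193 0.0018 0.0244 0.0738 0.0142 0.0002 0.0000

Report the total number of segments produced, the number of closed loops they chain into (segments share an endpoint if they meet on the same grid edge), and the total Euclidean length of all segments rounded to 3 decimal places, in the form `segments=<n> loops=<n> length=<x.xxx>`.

cell (0,1): code 0100 → (0.661,2.000)–(1.000,1.640)
cell (0,2): code 1000 → (1.000,2.464)–(0.661,2.000)
cell (1,1): code 0010 → (1.000,1.640)–(1.541,2.000)
cell (1,2): code 0001 → (1.541,2.000)–(1.000,2.464)
total: 4 segments, chained into 1 closed loop(s), length Σ = 2.431679

segments=4 loops=1 length=2.432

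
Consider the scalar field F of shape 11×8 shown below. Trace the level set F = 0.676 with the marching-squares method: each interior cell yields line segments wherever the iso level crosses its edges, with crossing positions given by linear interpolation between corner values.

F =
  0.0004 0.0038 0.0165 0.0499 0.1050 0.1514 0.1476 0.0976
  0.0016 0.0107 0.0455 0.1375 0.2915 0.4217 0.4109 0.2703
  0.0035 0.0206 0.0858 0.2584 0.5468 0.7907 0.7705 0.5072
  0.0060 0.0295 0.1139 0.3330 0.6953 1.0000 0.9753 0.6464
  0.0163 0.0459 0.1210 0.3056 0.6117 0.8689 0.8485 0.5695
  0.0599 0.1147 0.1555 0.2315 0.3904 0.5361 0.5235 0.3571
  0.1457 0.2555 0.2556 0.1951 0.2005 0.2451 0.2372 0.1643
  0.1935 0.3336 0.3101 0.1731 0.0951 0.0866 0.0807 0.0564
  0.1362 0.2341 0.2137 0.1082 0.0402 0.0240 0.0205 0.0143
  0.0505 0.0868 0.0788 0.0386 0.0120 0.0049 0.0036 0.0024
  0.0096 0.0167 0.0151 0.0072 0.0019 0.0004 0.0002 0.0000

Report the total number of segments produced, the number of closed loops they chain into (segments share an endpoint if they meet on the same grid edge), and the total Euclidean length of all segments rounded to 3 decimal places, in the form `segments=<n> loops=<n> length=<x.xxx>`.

cell (1,4): code 0100 → (1.689,5.000)–(2.000,4.530)
cell (1,5): code 1100 → (1.737,6.000)–(1.689,5.000)
cell (1,6): code 1000 → (2.000,6.359)–(1.737,6.000)
cell (2,3): code 0100 → (2.870,4.000)–(3.000,3.947)
cell (2,4): code 1110 → (2.000,4.530)–(2.870,4.000)
cell (2,6): code 1001 → (3.000,6.910)–(2.000,6.359)
cell (3,3): code 0010 → (3.000,3.947)–(3.231,4.000)
cell (3,4): code 0111 → (3.231,4.000)–(4.000,4.250)
cell (3,6): code 1001 → (4.000,6.618)–(3.000,6.910)
cell (4,4): code 0010 → (4.000,4.250)–(4.580,5.000)
cell (4,5): code 0011 → (4.580,5.000)–(4.531,6.000)
cell (4,6): code 0001 → (4.531,6.000)–(4.000,6.618)
total: 12 segments, chained into 1 closed loop(s), length Σ = 9.161854

segments=12 loops=1 length=9.162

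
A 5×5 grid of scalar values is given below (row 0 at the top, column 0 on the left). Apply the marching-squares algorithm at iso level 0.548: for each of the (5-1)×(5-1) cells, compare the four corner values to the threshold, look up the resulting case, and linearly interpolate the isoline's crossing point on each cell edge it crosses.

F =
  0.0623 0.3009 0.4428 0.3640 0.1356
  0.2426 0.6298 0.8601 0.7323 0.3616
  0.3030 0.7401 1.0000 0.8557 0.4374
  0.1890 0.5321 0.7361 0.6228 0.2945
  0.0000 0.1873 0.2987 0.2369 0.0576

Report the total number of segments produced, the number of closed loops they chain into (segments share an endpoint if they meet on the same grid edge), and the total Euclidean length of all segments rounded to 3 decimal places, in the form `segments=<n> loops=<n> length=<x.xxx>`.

segments=12 loops=1 length=9.831

cell (0,0): code 0100 → (0.751,1.000)–(1.000,0.789)
cell (0,1): code 1100 → (0.252,2.000)–(0.751,1.000)
cell (0,2): code 1100 → (0.500,3.000)–(0.252,2.000)
cell (0,3): code 1000 → (1.000,3.497)–(0.500,3.000)
cell (1,0): code 0110 → (1.000,0.789)–(2.000,0.561)
cell (1,3): code 1001 → (2.000,3.736)–(1.000,3.497)
cell (2,0): code 0010 → (2.000,0.561)–(2.924,1.000)
cell (2,1): code 0111 → (2.924,1.000)–(3.000,1.078)
cell (2,3): code 1001 → (3.000,3.228)–(2.000,3.736)
cell (3,1): code 0010 → (3.000,1.078)–(3.430,2.000)
cell (3,2): code 0011 → (3.430,2.000)–(3.194,3.000)
cell (3,3): code 0001 → (3.194,3.000)–(3.000,3.228)
total: 12 segments, chained into 1 closed loop(s), length Σ = 9.830865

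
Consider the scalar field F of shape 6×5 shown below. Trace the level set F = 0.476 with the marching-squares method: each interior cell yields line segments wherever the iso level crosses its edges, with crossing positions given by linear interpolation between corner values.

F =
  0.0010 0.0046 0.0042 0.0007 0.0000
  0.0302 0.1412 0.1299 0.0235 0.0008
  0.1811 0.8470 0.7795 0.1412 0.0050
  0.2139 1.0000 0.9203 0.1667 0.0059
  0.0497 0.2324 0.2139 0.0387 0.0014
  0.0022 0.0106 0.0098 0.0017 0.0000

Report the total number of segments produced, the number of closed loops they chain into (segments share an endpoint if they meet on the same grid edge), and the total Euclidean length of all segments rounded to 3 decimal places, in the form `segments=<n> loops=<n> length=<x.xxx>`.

segments=8 loops=1 length=7.264

cell (1,0): code 0100 → (1.474,1.000)–(2.000,0.443)
cell (1,1): code 1100 → (1.533,2.000)–(1.474,1.000)
cell (1,2): code 1000 → (2.000,2.475)–(1.533,2.000)
cell (2,0): code 0110 → (2.000,0.443)–(3.000,0.333)
cell (2,2): code 1001 → (3.000,2.590)–(2.000,2.475)
cell (3,0): code 0010 → (3.000,0.333)–(3.683,1.000)
cell (3,1): code 0011 → (3.683,1.000)–(3.629,2.000)
cell (3,2): code 0001 → (3.629,2.000)–(3.000,2.590)
total: 8 segments, chained into 1 closed loop(s), length Σ = 7.264382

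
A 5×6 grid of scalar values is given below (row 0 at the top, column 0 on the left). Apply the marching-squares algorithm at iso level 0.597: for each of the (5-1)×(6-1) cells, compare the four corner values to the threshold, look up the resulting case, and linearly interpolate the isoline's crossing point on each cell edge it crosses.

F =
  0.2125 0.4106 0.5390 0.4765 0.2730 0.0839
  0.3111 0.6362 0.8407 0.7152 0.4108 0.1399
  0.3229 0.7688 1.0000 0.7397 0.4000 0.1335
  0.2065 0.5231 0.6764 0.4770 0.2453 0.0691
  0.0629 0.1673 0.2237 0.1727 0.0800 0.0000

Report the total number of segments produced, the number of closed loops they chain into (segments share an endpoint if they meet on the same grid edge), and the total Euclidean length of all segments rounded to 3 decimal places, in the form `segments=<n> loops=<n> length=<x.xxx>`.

cell (0,0): code 0100 → (0.826,1.000)–(1.000,0.879)
cell (0,1): code 1100 → (0.192,2.000)–(0.826,1.000)
cell (0,2): code 1100 → (0.505,3.000)–(0.192,2.000)
cell (0,3): code 1000 → (1.000,3.388)–(0.505,3.000)
cell (1,0): code 0110 → (1.000,0.879)–(2.000,0.615)
cell (1,3): code 1001 → (2.000,3.420)–(1.000,3.388)
cell (2,0): code 0010 → (2.000,0.615)–(2.699,1.000)
cell (2,1): code 0111 → (2.699,1.000)–(3.000,1.482)
cell (2,2): code 1011 → (3.000,2.398)–(2.543,3.000)
cell (2,3): code 0001 → (2.543,3.000)–(2.000,3.420)
cell (3,1): code 0010 → (3.000,1.482)–(3.175,2.000)
cell (3,2): code 0001 → (3.175,2.000)–(3.000,2.398)
total: 12 segments, chained into 1 closed loop(s), length Σ = 8.898180

segments=12 loops=1 length=8.898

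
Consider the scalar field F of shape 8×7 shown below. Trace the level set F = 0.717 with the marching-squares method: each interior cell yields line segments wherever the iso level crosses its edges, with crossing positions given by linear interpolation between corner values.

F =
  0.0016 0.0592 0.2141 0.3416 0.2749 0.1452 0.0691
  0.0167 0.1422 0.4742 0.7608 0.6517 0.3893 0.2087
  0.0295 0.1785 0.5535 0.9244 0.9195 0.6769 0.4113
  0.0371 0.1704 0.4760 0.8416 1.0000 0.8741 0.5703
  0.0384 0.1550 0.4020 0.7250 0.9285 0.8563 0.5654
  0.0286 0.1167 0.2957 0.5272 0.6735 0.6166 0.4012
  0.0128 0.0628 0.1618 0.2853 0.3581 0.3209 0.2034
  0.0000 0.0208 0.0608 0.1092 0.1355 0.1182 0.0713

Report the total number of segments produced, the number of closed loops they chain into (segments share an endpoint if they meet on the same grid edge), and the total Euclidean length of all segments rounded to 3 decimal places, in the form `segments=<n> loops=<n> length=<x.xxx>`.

segments=14 loops=1 length=10.841

cell (0,2): code 0100 → (0.896,3.000)–(1.000,2.847)
cell (0,3): code 1000 → (1.000,3.401)–(0.896,3.000)
cell (1,2): code 0110 → (1.000,2.847)–(2.000,2.441)
cell (1,3): code 1101 → (1.244,4.000)–(1.000,3.401)
cell (1,4): code 1000 → (2.000,4.835)–(1.244,4.000)
cell (2,2): code 0110 → (2.000,2.441)–(3.000,2.659)
cell (2,4): code 1101 → (2.203,5.000)–(2.000,4.835)
cell (2,5): code 1000 → (3.000,5.517)–(2.203,5.000)
cell (3,2): code 0110 → (3.000,2.659)–(4.000,2.975)
cell (3,5): code 1001 → (4.000,5.479)–(3.000,5.517)
cell (4,2): code 0010 → (4.000,2.975)–(4.040,3.000)
cell (4,3): code 0011 → (4.040,3.000)–(4.829,4.000)
cell (4,4): code 0011 → (4.829,4.000)–(4.581,5.000)
cell (4,5): code 0001 → (4.581,5.000)–(4.000,5.479)
total: 14 segments, chained into 1 closed loop(s), length Σ = 10.841395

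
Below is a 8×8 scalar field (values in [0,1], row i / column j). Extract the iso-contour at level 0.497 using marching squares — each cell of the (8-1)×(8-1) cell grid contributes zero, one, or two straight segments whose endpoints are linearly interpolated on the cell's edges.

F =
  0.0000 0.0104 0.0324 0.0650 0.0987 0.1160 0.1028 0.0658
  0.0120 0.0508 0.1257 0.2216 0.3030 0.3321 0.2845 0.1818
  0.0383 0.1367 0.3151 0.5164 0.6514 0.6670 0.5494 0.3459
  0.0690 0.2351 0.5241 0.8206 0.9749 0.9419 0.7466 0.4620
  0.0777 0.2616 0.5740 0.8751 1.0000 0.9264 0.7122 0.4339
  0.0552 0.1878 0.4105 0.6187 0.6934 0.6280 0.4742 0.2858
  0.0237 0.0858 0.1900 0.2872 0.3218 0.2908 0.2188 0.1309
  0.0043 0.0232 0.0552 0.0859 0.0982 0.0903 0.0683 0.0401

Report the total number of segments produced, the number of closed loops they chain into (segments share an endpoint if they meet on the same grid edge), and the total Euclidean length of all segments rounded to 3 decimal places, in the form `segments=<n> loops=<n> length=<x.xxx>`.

cell (1,2): code 0100 → (1.934,3.000)–(2.000,2.904)
cell (1,3): code 1100 → (1.557,4.000)–(1.934,3.000)
cell (1,4): code 1100 → (1.492,5.000)–(1.557,4.000)
cell (1,5): code 1100 → (1.802,6.000)–(1.492,5.000)
cell (1,6): code 1000 → (2.000,6.257)–(1.802,6.000)
cell (2,1): code 0100 → (2.870,2.000)–(3.000,1.906)
cell (2,2): code 1110 → (2.000,2.904)–(2.870,2.000)
cell (2,6): code 1001 → (3.000,6.877)–(2.000,6.257)
cell (3,1): code 0110 → (3.000,1.906)–(4.000,1.754)
cell (3,6): code 1001 → (4.000,6.773)–(3.000,6.877)
cell (4,1): code 0010 → (4.000,1.754)–(4.471,2.000)
cell (4,2): code 0111 → (4.471,2.000)–(5.000,2.415)
cell (4,5): code 1011 → (5.000,5.852)–(4.904,6.000)
cell (4,6): code 0001 → (4.904,6.000)–(4.000,6.773)
cell (5,2): code 0010 → (5.000,2.415)–(5.367,3.000)
cell (5,3): code 0011 → (5.367,3.000)–(5.529,4.000)
cell (5,4): code 0011 → (5.529,4.000)–(5.388,5.000)
cell (5,5): code 0001 → (5.388,5.000)–(5.000,5.852)
total: 18 segments, chained into 1 closed loop(s), length Σ = 14.386758

segments=18 loops=1 length=14.387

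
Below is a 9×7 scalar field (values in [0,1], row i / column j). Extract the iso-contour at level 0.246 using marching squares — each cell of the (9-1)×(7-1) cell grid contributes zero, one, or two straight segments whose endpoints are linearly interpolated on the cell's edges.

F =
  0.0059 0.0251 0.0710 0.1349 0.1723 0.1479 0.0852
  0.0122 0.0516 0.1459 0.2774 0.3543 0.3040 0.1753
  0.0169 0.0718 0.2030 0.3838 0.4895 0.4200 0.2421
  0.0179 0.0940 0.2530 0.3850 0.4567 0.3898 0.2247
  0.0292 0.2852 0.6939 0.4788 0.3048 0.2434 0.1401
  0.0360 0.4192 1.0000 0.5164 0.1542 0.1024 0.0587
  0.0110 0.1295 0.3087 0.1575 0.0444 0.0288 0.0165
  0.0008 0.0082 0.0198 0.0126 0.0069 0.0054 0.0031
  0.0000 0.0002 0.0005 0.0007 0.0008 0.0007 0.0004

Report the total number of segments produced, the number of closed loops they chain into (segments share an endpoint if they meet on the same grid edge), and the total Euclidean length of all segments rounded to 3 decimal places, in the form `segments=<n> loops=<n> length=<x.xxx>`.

segments=22 loops=1 length=16.991

cell (0,2): code 0100 → (0.780,3.000)–(1.000,2.761)
cell (0,3): code 1100 → (0.405,4.000)–(0.780,3.000)
cell (0,4): code 1100 → (0.628,5.000)–(0.405,4.000)
cell (0,5): code 1000 → (1.000,5.451)–(0.628,5.000)
cell (1,2): code 0110 → (1.000,2.761)–(2.000,2.238)
cell (1,5): code 1001 → (2.000,5.978)–(1.000,5.451)
cell (2,1): code 0100 → (2.860,2.000)–(3.000,1.956)
cell (2,2): code 1110 → (2.000,2.238)–(2.860,2.000)
cell (2,5): code 1001 → (3.000,5.871)–(2.000,5.978)
cell (3,0): code 0100 → (3.795,1.000)–(4.000,0.847)
cell (3,1): code 1110 → (3.000,1.956)–(3.795,1.000)
cell (3,4): code 1011 → (4.000,4.958)–(3.982,5.000)
cell (3,5): code 0001 → (3.982,5.000)–(3.000,5.871)
cell (4,0): code 0110 → (4.000,0.847)–(5.000,0.548)
cell (4,3): code 1011 → (5.000,3.747)–(4.390,4.000)
cell (4,4): code 0001 → (4.390,4.000)–(4.000,4.958)
cell (5,0): code 0010 → (5.000,0.548)–(5.598,1.000)
cell (5,1): code 0111 → (5.598,1.000)–(6.000,1.650)
cell (5,2): code 1011 → (6.000,2.415)–(5.753,3.000)
cell (5,3): code 0001 → (5.753,3.000)–(5.000,3.747)
cell (6,1): code 0010 → (6.000,1.650)–(6.217,2.000)
cell (6,2): code 0001 → (6.217,2.000)–(6.000,2.415)
total: 22 segments, chained into 1 closed loop(s), length Σ = 16.991027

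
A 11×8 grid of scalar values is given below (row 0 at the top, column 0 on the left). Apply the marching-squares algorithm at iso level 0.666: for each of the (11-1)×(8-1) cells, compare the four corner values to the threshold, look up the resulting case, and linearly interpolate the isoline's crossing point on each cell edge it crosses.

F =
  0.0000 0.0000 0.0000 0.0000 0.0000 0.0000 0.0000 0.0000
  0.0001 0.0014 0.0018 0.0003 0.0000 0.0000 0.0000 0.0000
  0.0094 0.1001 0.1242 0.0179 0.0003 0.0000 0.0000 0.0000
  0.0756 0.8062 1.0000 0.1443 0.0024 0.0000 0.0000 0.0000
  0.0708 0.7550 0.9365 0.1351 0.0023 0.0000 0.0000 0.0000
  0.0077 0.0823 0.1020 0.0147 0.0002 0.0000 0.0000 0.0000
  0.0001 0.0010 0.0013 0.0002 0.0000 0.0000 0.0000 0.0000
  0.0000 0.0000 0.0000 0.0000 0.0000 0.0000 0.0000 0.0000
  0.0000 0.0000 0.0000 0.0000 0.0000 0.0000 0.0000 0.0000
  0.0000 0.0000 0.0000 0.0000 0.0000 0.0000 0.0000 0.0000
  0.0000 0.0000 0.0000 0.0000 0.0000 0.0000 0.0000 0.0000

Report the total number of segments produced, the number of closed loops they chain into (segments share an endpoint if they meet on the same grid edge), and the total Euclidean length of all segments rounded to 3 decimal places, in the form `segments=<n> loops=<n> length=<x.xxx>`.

cell (2,0): code 0100 → (2.801,1.000)–(3.000,0.808)
cell (2,1): code 1100 → (2.619,2.000)–(2.801,1.000)
cell (2,2): code 1000 → (3.000,2.390)–(2.619,2.000)
cell (3,0): code 0110 → (3.000,0.808)–(4.000,0.870)
cell (3,2): code 1001 → (4.000,2.338)–(3.000,2.390)
cell (4,0): code 0010 → (4.000,0.870)–(4.132,1.000)
cell (4,1): code 0011 → (4.132,1.000)–(4.324,2.000)
cell (4,2): code 0001 → (4.324,2.000)–(4.000,2.338)
total: 8 segments, chained into 1 closed loop(s), length Σ = 5.513458

segments=8 loops=1 length=5.513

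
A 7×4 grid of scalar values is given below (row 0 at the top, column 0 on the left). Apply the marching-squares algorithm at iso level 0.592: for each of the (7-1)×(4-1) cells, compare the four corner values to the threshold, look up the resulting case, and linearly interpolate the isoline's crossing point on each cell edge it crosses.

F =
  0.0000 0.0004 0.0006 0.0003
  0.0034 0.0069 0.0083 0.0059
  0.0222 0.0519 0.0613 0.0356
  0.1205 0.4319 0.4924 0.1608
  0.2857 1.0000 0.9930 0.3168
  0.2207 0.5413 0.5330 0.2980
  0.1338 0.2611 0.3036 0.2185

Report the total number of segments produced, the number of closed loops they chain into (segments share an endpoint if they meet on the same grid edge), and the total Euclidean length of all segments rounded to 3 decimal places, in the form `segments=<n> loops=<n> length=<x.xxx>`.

cell (3,0): code 0100 → (3.282,1.000)–(4.000,0.429)
cell (3,1): code 1100 → (3.199,2.000)–(3.282,1.000)
cell (3,2): code 1000 → (4.000,2.593)–(3.199,2.000)
cell (4,0): code 0010 → (4.000,0.429)–(4.889,1.000)
cell (4,1): code 0011 → (4.889,1.000)–(4.872,2.000)
cell (4,2): code 0001 → (4.872,2.000)–(4.000,2.593)
total: 6 segments, chained into 1 closed loop(s), length Σ = 6.029279

segments=6 loops=1 length=6.029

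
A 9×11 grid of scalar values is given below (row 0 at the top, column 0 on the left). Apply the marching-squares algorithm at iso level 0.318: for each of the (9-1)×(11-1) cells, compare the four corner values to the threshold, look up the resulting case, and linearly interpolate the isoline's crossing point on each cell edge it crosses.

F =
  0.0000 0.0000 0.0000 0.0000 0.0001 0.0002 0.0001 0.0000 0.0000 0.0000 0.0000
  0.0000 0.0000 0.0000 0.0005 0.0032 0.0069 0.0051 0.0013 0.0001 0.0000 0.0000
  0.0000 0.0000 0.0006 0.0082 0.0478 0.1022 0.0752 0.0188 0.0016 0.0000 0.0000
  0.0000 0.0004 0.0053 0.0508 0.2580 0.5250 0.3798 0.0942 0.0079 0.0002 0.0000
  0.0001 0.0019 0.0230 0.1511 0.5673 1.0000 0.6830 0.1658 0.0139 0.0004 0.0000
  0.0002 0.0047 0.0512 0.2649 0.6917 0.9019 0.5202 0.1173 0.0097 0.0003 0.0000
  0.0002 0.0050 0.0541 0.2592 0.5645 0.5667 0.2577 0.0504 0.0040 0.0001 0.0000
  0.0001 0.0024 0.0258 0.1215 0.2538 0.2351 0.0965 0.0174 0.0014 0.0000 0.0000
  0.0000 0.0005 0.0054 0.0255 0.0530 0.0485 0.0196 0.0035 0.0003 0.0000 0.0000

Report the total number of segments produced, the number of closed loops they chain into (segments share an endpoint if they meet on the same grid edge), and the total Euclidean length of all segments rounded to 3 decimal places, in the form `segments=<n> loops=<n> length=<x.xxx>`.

cell (2,4): code 0100 → (2.510,5.000)–(3.000,4.225)
cell (2,5): code 1100 → (2.797,6.000)–(2.510,5.000)
cell (2,6): code 1000 → (3.000,6.216)–(2.797,6.000)
cell (3,3): code 0100 → (3.194,4.000)–(4.000,3.401)
cell (3,4): code 1110 → (3.000,4.225)–(3.194,4.000)
cell (3,6): code 1001 → (4.000,6.706)–(3.000,6.216)
cell (4,3): code 0110 → (4.000,3.401)–(5.000,3.124)
cell (4,6): code 1001 → (5.000,6.502)–(4.000,6.706)
cell (5,3): code 0110 → (5.000,3.124)–(6.000,3.193)
cell (5,5): code 1011 → (6.000,5.805)–(5.770,6.000)
cell (5,6): code 0001 → (5.770,6.000)–(5.000,6.502)
cell (6,3): code 0010 → (6.000,3.193)–(6.793,4.000)
cell (6,4): code 0011 → (6.793,4.000)–(6.750,5.000)
cell (6,5): code 0001 → (6.750,5.000)–(6.000,5.805)
total: 14 segments, chained into 1 closed loop(s), length Σ = 12.182467

segments=14 loops=1 length=12.182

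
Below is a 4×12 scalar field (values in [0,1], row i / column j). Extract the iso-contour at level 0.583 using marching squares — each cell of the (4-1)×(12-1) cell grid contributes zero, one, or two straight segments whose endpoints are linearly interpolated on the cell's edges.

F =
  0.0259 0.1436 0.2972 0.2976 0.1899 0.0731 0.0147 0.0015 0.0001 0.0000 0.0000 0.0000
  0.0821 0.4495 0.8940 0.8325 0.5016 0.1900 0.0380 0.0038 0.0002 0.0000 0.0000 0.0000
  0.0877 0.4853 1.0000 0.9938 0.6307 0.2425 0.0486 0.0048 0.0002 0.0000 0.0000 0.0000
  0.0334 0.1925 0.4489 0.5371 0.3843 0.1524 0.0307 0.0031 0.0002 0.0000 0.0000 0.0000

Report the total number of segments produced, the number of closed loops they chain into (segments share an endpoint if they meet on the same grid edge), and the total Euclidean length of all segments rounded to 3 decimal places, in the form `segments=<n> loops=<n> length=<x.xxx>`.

segments=10 loops=1 length=8.405

cell (0,1): code 0100 → (0.479,2.000)–(1.000,1.300)
cell (0,2): code 1100 → (0.534,3.000)–(0.479,2.000)
cell (0,3): code 1000 → (1.000,3.754)–(0.534,3.000)
cell (1,1): code 0110 → (1.000,1.300)–(2.000,1.190)
cell (1,3): code 1101 → (1.631,4.000)–(1.000,3.754)
cell (1,4): code 1000 → (2.000,4.123)–(1.631,4.000)
cell (2,1): code 0010 → (2.000,1.190)–(2.757,2.000)
cell (2,2): code 0011 → (2.757,2.000)–(2.899,3.000)
cell (2,3): code 0011 → (2.899,3.000)–(2.194,4.000)
cell (2,4): code 0001 → (2.194,4.000)–(2.000,4.123)
total: 10 segments, chained into 1 closed loop(s), length Σ = 8.404855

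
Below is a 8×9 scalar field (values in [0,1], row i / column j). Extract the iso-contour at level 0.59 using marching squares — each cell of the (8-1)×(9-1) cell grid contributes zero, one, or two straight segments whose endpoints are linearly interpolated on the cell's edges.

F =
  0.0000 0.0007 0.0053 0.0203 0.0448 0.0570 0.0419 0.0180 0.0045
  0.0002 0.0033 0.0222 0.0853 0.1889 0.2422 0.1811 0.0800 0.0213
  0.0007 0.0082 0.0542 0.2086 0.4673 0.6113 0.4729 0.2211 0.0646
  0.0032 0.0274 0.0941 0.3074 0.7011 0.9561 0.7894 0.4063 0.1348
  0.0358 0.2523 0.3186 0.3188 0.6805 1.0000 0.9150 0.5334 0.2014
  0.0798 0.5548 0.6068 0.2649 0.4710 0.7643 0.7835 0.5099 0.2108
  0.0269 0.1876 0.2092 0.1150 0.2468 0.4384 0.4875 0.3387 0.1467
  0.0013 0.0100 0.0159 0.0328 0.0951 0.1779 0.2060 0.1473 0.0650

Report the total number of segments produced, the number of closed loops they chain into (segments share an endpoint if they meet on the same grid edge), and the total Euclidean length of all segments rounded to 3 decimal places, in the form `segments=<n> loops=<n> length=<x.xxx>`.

cell (1,4): code 0100 → (1.942,5.000)–(2.000,4.852)
cell (1,5): code 1000 → (2.000,5.154)–(1.942,5.000)
cell (2,3): code 0100 → (2.525,4.000)–(3.000,3.718)
cell (2,4): code 1110 → (2.000,4.852)–(2.525,4.000)
cell (2,5): code 1101 → (2.370,6.000)–(2.000,5.154)
cell (2,6): code 1000 → (3.000,6.520)–(2.370,6.000)
cell (3,3): code 0110 → (3.000,3.718)–(4.000,3.750)
cell (3,6): code 1001 → (4.000,6.852)–(3.000,6.520)
cell (4,1): code 0100 → (4.942,2.000)–(5.000,1.677)
cell (4,2): code 1000 → (5.000,2.049)–(4.942,2.000)
cell (4,3): code 0010 → (4.000,3.750)–(4.432,4.000)
cell (4,4): code 0111 → (4.432,4.000)–(5.000,4.406)
cell (4,6): code 1001 → (5.000,6.707)–(4.000,6.852)
cell (5,1): code 0010 → (5.000,1.677)–(5.042,2.000)
cell (5,2): code 0001 → (5.042,2.000)–(5.000,2.049)
cell (5,4): code 0010 → (5.000,4.406)–(5.535,5.000)
cell (5,5): code 0011 → (5.535,5.000)–(5.654,6.000)
cell (5,6): code 0001 → (5.654,6.000)–(5.000,6.707)
total: 18 segments, chained into 2 closed loop(s), length Σ = 11.443556

segments=18 loops=2 length=11.444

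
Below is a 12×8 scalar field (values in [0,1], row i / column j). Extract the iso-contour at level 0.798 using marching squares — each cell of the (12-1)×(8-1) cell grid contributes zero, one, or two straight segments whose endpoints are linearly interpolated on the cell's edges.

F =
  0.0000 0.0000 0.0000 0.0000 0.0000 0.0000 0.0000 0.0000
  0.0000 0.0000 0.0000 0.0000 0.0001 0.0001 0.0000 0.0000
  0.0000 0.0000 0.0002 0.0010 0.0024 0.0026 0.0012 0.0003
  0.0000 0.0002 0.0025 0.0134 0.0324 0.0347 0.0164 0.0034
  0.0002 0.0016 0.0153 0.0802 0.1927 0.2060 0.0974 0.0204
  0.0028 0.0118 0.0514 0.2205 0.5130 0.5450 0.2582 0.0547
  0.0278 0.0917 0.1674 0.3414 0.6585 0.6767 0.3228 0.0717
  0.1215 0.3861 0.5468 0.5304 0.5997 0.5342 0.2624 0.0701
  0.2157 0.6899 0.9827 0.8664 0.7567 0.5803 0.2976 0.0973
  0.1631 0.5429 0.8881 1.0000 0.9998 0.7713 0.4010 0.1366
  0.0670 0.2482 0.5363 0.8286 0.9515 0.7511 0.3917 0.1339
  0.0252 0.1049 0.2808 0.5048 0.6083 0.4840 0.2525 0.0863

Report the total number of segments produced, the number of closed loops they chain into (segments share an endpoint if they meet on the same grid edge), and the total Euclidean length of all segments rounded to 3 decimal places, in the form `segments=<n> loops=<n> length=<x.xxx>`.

segments=12 loops=1 length=9.756

cell (7,1): code 0100 → (7.576,2.000)–(8.000,1.369)
cell (7,2): code 1100 → (7.796,3.000)–(7.576,2.000)
cell (7,3): code 1000 → (8.000,3.624)–(7.796,3.000)
cell (8,1): code 0110 → (8.000,1.369)–(9.000,1.739)
cell (8,3): code 1101 → (8.170,4.000)–(8.000,3.624)
cell (8,4): code 1000 → (9.000,4.883)–(8.170,4.000)
cell (9,1): code 0010 → (9.000,1.739)–(9.256,2.000)
cell (9,2): code 0111 → (9.256,2.000)–(10.000,2.895)
cell (9,4): code 1001 → (10.000,4.766)–(9.000,4.883)
cell (10,2): code 0010 → (10.000,2.895)–(10.095,3.000)
cell (10,3): code 0011 → (10.095,3.000)–(10.447,4.000)
cell (10,4): code 0001 → (10.447,4.000)–(10.000,4.766)
total: 12 segments, chained into 1 closed loop(s), length Σ = 9.755983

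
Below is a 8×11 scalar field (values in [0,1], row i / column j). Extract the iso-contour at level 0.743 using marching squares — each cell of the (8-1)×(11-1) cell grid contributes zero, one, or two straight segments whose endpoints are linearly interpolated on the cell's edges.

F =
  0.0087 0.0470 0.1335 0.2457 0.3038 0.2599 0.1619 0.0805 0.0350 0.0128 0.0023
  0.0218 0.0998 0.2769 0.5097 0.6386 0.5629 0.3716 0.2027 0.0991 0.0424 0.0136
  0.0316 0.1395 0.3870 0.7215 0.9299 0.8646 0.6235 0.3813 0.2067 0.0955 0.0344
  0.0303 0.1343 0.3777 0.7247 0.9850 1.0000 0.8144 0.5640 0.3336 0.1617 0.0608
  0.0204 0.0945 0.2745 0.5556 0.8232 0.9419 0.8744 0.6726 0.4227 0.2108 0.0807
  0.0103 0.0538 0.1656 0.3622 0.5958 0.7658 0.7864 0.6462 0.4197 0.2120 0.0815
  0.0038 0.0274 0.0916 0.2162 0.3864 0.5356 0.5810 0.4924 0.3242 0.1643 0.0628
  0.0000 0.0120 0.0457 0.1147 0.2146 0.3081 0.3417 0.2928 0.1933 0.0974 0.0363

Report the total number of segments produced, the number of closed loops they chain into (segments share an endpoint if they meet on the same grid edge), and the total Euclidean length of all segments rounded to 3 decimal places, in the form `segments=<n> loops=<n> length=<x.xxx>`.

segments=14 loops=1 length=11.441

cell (1,3): code 0100 → (1.358,4.000)–(2.000,3.103)
cell (1,4): code 1100 → (1.597,5.000)–(1.358,4.000)
cell (1,5): code 1000 → (2.000,5.504)–(1.597,5.000)
cell (2,3): code 0110 → (2.000,3.103)–(3.000,3.070)
cell (2,5): code 1101 → (2.626,6.000)–(2.000,5.504)
cell (2,6): code 1000 → (3.000,6.285)–(2.626,6.000)
cell (3,3): code 0110 → (3.000,3.070)–(4.000,3.700)
cell (3,6): code 1001 → (4.000,6.651)–(3.000,6.285)
cell (4,3): code 0010 → (4.000,3.700)–(4.353,4.000)
cell (4,4): code 0111 → (4.353,4.000)–(5.000,4.866)
cell (4,6): code 1001 → (5.000,6.310)–(4.000,6.651)
cell (5,4): code 0010 → (5.000,4.866)–(5.099,5.000)
cell (5,5): code 0011 → (5.099,5.000)–(5.211,6.000)
cell (5,6): code 0001 → (5.211,6.000)–(5.000,6.310)
total: 14 segments, chained into 1 closed loop(s), length Σ = 11.440918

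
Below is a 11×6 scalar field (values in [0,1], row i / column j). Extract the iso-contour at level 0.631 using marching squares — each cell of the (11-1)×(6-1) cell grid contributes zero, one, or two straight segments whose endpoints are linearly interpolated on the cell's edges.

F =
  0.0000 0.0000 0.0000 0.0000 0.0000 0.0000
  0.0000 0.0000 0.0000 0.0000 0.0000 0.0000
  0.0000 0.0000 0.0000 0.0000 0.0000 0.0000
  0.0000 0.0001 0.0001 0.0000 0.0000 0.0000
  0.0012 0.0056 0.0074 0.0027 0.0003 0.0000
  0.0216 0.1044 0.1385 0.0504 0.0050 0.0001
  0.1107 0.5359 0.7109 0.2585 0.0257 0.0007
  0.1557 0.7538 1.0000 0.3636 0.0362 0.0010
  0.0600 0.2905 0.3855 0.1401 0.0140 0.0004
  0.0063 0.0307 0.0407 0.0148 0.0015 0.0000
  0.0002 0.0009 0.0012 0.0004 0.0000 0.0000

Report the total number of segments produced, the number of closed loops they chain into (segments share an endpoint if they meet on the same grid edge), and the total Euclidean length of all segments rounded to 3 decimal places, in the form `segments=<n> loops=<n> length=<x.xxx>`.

cell (5,1): code 0100 → (5.860,2.000)–(6.000,1.543)
cell (5,2): code 1000 → (6.000,2.177)–(5.860,2.000)
cell (6,0): code 0100 → (6.436,1.000)–(7.000,0.795)
cell (6,1): code 1110 → (6.000,1.543)–(6.436,1.000)
cell (6,2): code 1001 → (7.000,2.580)–(6.000,2.177)
cell (7,0): code 0010 → (7.000,0.795)–(7.265,1.000)
cell (7,1): code 0011 → (7.265,1.000)–(7.600,2.000)
cell (7,2): code 0001 → (7.600,2.000)–(7.000,2.580)
total: 8 segments, chained into 1 closed loop(s), length Σ = 5.302332

segments=8 loops=1 length=5.302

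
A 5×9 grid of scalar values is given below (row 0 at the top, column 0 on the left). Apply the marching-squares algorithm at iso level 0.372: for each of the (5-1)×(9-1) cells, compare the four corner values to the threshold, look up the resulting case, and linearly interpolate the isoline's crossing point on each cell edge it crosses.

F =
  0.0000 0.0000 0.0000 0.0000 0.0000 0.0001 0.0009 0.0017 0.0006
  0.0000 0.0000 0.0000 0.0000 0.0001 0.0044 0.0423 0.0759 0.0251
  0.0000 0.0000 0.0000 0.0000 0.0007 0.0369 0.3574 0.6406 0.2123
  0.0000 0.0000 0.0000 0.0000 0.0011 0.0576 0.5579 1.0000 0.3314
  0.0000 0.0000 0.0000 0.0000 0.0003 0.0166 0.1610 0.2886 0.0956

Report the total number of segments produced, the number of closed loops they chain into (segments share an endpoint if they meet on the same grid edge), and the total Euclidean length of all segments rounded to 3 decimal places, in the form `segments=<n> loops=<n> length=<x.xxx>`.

segments=8 loops=1 length=6.953

cell (1,6): code 0100 → (1.524,7.000)–(2.000,6.052)
cell (1,7): code 1000 → (2.000,7.627)–(1.524,7.000)
cell (2,5): code 0100 → (2.073,6.000)–(3.000,5.628)
cell (2,6): code 1110 → (2.000,6.052)–(2.073,6.000)
cell (2,7): code 1001 → (3.000,7.939)–(2.000,7.627)
cell (3,5): code 0010 → (3.000,5.628)–(3.468,6.000)
cell (3,6): code 0011 → (3.468,6.000)–(3.883,7.000)
cell (3,7): code 0001 → (3.883,7.000)–(3.000,7.939)
total: 8 segments, chained into 1 closed loop(s), length Σ = 6.953141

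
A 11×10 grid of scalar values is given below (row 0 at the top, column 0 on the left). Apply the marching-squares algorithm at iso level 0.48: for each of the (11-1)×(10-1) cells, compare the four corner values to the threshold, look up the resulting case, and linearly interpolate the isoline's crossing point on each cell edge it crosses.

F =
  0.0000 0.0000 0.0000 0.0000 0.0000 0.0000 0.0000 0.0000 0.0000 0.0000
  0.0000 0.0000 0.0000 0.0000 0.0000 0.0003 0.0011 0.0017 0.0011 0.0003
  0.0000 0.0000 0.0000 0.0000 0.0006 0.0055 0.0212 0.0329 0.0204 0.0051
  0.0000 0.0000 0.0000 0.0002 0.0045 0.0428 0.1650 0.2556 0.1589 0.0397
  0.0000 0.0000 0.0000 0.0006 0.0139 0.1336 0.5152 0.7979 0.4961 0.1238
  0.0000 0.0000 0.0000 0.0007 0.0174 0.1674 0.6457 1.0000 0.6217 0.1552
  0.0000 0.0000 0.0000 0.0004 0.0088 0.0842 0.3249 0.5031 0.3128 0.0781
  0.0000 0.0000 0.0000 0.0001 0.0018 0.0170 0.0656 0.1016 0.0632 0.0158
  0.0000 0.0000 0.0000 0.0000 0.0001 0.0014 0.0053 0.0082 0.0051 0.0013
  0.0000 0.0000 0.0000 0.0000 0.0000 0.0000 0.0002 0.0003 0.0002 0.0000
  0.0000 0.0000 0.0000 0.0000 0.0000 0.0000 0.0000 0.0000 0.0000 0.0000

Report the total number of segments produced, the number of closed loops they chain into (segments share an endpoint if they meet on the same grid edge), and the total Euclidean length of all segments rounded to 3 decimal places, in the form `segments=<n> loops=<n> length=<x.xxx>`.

segments=12 loops=1 length=7.989

cell (3,5): code 0100 → (3.899,6.000)–(4.000,5.908)
cell (3,6): code 1100 → (3.414,7.000)–(3.899,6.000)
cell (3,7): code 1100 → (3.952,8.000)–(3.414,7.000)
cell (3,8): code 1000 → (4.000,8.043)–(3.952,8.000)
cell (4,5): code 0110 → (4.000,5.908)–(5.000,5.654)
cell (4,8): code 1001 → (5.000,8.304)–(4.000,8.043)
cell (5,5): code 0010 → (5.000,5.654)–(5.517,6.000)
cell (5,6): code 0111 → (5.517,6.000)–(6.000,6.870)
cell (5,7): code 1011 → (6.000,7.121)–(5.459,8.000)
cell (5,8): code 0001 → (5.459,8.000)–(5.000,8.304)
cell (6,6): code 0010 → (6.000,6.870)–(6.058,7.000)
cell (6,7): code 0001 → (6.058,7.000)–(6.000,7.121)
total: 12 segments, chained into 1 closed loop(s), length Σ = 7.989356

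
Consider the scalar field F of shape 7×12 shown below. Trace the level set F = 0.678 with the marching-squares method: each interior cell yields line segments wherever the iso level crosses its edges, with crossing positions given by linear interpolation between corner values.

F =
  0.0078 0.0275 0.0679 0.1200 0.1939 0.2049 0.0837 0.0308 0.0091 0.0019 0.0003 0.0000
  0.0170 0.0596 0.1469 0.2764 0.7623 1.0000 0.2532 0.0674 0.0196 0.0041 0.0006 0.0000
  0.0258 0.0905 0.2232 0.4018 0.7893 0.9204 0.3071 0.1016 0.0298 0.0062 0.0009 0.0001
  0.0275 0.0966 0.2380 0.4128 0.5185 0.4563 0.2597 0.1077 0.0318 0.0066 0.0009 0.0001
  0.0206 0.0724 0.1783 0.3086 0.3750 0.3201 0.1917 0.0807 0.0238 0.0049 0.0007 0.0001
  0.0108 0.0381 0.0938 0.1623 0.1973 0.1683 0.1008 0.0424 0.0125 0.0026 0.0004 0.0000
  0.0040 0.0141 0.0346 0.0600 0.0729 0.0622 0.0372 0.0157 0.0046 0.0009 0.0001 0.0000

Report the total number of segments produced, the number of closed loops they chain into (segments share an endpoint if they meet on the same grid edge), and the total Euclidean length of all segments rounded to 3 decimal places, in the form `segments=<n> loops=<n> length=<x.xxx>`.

cell (0,3): code 0100 → (0.852,4.000)–(1.000,3.827)
cell (0,4): code 1100 → (0.595,5.000)–(0.852,4.000)
cell (0,5): code 1000 → (1.000,5.431)–(0.595,5.000)
cell (1,3): code 0110 → (1.000,3.827)–(2.000,3.713)
cell (1,5): code 1001 → (2.000,5.395)–(1.000,5.431)
cell (2,3): code 0010 → (2.000,3.713)–(2.411,4.000)
cell (2,4): code 0011 → (2.411,4.000)–(2.522,5.000)
cell (2,5): code 0001 → (2.522,5.000)–(2.000,5.395)
total: 8 segments, chained into 1 closed loop(s), length Σ = 6.021877

segments=8 loops=1 length=6.022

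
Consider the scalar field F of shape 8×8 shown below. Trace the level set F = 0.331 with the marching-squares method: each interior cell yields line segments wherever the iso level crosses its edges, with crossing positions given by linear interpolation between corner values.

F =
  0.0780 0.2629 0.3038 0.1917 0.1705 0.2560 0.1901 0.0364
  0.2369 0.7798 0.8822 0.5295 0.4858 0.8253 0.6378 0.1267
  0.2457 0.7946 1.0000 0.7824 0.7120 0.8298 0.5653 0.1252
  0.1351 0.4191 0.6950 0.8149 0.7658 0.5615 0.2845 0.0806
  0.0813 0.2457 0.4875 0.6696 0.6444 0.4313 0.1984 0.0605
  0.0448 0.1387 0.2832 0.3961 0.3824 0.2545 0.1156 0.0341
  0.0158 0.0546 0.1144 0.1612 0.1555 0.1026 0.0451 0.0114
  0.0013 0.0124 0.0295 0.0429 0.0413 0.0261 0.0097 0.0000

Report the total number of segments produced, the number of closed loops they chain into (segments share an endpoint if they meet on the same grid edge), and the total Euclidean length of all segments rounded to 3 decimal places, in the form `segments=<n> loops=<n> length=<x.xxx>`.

segments=22 loops=1 length=18.948

cell (0,0): code 0100 → (0.132,1.000)–(1.000,0.173)
cell (0,1): code 1100 → (0.047,2.000)–(0.132,1.000)
cell (0,2): code 1100 → (0.412,3.000)–(0.047,2.000)
cell (0,3): code 1100 → (0.509,4.000)–(0.412,3.000)
cell (0,4): code 1100 → (0.132,5.000)–(0.509,4.000)
cell (0,5): code 1100 → (0.315,6.000)–(0.132,5.000)
cell (0,6): code 1000 → (1.000,6.600)–(0.315,6.000)
cell (1,0): code 0110 → (1.000,0.173)–(2.000,0.155)
cell (1,6): code 1001 → (2.000,6.532)–(1.000,6.600)
cell (2,0): code 0110 → (2.000,0.155)–(3.000,0.690)
cell (2,5): code 1011 → (3.000,5.832)–(2.834,6.000)
cell (2,6): code 0001 → (2.834,6.000)–(2.000,6.532)
cell (3,0): code 0010 → (3.000,0.690)–(3.508,1.000)
cell (3,1): code 0111 → (3.508,1.000)–(4.000,1.353)
cell (3,5): code 1001 → (4.000,5.431)–(3.000,5.832)
cell (4,1): code 0010 → (4.000,1.353)–(4.766,2.000)
cell (4,2): code 0111 → (4.766,2.000)–(5.000,2.423)
cell (4,4): code 1011 → (5.000,4.402)–(4.567,5.000)
cell (4,5): code 0001 → (4.567,5.000)–(4.000,5.431)
cell (5,2): code 0010 → (5.000,2.423)–(5.277,3.000)
cell (5,3): code 0011 → (5.277,3.000)–(5.227,4.000)
cell (5,4): code 0001 → (5.227,4.000)–(5.000,4.402)
total: 22 segments, chained into 1 closed loop(s), length Σ = 18.947673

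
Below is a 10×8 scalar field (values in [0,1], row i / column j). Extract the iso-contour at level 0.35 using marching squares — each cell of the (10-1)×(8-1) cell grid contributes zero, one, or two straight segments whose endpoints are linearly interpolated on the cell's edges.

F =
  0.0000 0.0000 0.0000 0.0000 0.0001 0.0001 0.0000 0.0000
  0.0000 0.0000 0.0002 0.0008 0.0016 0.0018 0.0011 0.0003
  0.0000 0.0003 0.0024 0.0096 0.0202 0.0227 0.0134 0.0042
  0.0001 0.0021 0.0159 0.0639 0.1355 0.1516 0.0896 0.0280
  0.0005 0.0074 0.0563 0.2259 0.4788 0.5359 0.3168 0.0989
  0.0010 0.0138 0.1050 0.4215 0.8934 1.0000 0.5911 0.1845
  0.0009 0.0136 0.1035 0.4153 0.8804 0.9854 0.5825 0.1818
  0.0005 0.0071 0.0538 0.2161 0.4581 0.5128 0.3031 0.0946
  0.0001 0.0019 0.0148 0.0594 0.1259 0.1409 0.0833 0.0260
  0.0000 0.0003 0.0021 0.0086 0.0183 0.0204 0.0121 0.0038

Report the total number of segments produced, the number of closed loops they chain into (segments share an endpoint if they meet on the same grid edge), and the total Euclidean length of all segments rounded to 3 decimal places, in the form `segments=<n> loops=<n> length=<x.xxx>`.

segments=16 loops=1 length=12.105

cell (3,3): code 0100 → (3.625,4.000)–(4.000,3.491)
cell (3,4): code 1100 → (3.516,5.000)–(3.625,4.000)
cell (3,5): code 1000 → (4.000,5.848)–(3.516,5.000)
cell (4,2): code 0100 → (4.634,3.000)–(5.000,2.774)
cell (4,3): code 1110 → (4.000,3.491)–(4.634,3.000)
cell (4,5): code 1101 → (4.121,6.000)–(4.000,5.848)
cell (4,6): code 1000 → (5.000,6.593)–(4.121,6.000)
cell (5,2): code 0110 → (5.000,2.774)–(6.000,2.791)
cell (5,6): code 1001 → (6.000,6.580)–(5.000,6.593)
cell (6,2): code 0010 → (6.000,2.791)–(6.328,3.000)
cell (6,3): code 0111 → (6.328,3.000)–(7.000,3.553)
cell (6,5): code 1011 → (7.000,5.776)–(6.832,6.000)
cell (6,6): code 0001 → (6.832,6.000)–(6.000,6.580)
cell (7,3): code 0010 → (7.000,3.553)–(7.325,4.000)
cell (7,4): code 0011 → (7.325,4.000)–(7.438,5.000)
cell (7,5): code 0001 → (7.438,5.000)–(7.000,5.776)
total: 16 segments, chained into 1 closed loop(s), length Σ = 12.105268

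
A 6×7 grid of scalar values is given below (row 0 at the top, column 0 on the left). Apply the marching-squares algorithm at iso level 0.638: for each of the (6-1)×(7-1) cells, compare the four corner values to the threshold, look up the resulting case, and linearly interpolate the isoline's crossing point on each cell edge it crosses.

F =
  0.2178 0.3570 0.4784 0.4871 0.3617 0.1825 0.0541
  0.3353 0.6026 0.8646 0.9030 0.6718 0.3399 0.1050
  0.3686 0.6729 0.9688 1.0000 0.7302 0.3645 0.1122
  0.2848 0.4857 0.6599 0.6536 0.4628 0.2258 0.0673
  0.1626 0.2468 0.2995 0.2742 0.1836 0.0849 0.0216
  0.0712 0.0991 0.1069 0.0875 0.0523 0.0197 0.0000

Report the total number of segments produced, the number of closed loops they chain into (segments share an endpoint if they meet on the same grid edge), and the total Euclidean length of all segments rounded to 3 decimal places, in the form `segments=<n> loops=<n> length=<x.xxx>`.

cell (0,1): code 0100 → (0.413,2.000)–(1.000,1.135)
cell (0,2): code 1100 → (0.363,3.000)–(0.413,2.000)
cell (0,3): code 1100 → (0.891,4.000)–(0.363,3.000)
cell (0,4): code 1000 → (1.000,4.102)–(0.891,4.000)
cell (1,0): code 0100 → (1.504,1.000)–(2.000,0.885)
cell (1,1): code 1110 → (1.000,1.135)–(1.504,1.000)
cell (1,4): code 1001 → (2.000,4.252)–(1.000,4.102)
cell (2,0): code 0010 → (2.000,0.885)–(2.186,1.000)
cell (2,1): code 0111 → (2.186,1.000)–(3.000,1.874)
cell (2,3): code 1011 → (3.000,3.082)–(2.345,4.000)
cell (2,4): code 0001 → (2.345,4.000)–(2.000,4.252)
cell (3,1): code 0010 → (3.000,1.874)–(3.061,2.000)
cell (3,2): code 0011 → (3.061,2.000)–(3.041,3.000)
cell (3,3): code 0001 → (3.041,3.000)–(3.000,3.082)
total: 14 segments, chained into 1 closed loop(s), length Σ = 9.568264

segments=14 loops=1 length=9.568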